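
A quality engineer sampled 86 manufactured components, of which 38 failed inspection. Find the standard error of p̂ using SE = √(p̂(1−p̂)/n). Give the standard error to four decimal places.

SE = 0.0536

p̂ = 38/86 = 0.44186.
p̂(1−p̂) = 0.246620.
Dividing by n and taking the root: √0.002867674 = 0.0536.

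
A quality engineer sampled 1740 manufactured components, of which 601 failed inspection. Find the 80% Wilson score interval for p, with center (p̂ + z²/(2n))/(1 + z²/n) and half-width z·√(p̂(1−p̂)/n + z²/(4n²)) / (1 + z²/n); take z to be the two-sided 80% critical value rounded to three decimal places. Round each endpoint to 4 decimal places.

(0.3309, 0.3602)

p̂ = 601/1740 = 0.34540; z = 1.282, so z² = 1.643524.
1 + z²/n = 1.000945.
Center = (0.34540 + 0.000472)/1.000945 = 0.34555.
Radicand: p̂(1−p̂)/n + z²/(4n²) = 0.000129942 + 0.000000136 = 0.000130078.
Half-width = z·√(radicand)/denom = 1.282·0.011405/1.000945 = 0.01461.
So the interval runs from 0.3309 to 0.3602.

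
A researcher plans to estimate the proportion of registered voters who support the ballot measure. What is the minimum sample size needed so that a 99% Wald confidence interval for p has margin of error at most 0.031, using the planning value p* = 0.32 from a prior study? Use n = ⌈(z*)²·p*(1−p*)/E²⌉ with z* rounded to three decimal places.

z* = 2.576 at the 99% level.
p*(1−p*) = 0.32·0.68 = 0.2176.
Required n before rounding: 6.635776 × 0.2176 / 0.031² = 1502.544.
⌈1502.544⌉ = 1503.

n = 1503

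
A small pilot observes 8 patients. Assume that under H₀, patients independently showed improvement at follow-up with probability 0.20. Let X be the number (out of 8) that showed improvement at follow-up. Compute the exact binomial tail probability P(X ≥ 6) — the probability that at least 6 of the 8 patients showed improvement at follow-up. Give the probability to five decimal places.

X ~ Binomial(n=8, p=0.20).
P(X ≥ 6) = C(8,6)·0.20^6·0.80^2 + C(8,7)·0.20^7·0.80^1 + C(8,8)·0.20^8·0.80^0.
= 0.001147 + 0.000082 + 0.000003 = 0.00123.

P = 0.00123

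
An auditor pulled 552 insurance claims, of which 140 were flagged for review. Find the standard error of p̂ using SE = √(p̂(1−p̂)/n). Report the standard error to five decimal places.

With x = 140 successes in n = 552, p̂ = 0.25362.
p̂(1−p̂) = 0.25362·0.74638 = 0.189297.
Dividing by n and taking the root: √0.000342929 = 0.01852.

SE = 0.01852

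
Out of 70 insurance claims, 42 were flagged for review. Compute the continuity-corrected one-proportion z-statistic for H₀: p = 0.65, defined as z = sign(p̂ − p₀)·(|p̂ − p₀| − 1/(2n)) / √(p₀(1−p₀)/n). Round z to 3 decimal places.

z = -0.752

With x = 42 successes in n = 70, p̂ = 0.60000. p̂ − p₀ = -0.050000.
1/(2n) = 0.007143.
Corrected numerator: |-0.050000| − 0.007143 = 0.042857.
SE₀ = √(0.65·0.35/70) = 0.057009.
z = (−)0.042857/0.057009 = -0.752.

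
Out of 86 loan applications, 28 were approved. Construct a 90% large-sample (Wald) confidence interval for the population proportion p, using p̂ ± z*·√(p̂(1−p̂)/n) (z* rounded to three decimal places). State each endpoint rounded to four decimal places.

With x = 28 successes in n = 86, p̂ = 0.32558.
Standard error of p̂: √(0.219578/86) = √0.002553234 = 0.050530.
For 90% confidence, z* = 1.645.
Margin = 1.645·0.050530 = 0.08312.
So the interval runs from 0.2425 to 0.4087.

(0.2425, 0.4087)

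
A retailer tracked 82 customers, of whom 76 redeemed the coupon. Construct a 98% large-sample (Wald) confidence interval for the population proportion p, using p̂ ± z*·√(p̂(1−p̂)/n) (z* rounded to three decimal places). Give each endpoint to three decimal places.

With x = 76 successes in n = 82, p̂ = 0.92683.
Standard error of p̂: √(0.067817/82) = √0.000827034 = 0.028758.
z* = 2.326 at the 98% level.
Margin = 2.326·0.028758 = 0.06689.
So the interval runs from 0.860 to 0.994.

(0.860, 0.994)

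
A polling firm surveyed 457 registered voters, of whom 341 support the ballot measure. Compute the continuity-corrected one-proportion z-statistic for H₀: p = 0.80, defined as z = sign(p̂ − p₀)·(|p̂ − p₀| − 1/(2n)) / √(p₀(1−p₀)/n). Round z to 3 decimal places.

z = -2.818

With x = 341 successes in n = 457, p̂ = 0.74617. p̂ − p₀ = -0.053829.
Continuity correction 1/(2n) = 1/914 = 0.001094.
Corrected numerator: |-0.053829| − 0.001094 = 0.052735.
Null standard error: √(0.80·0.20/457) = √0.000350109 = 0.018711.
z = (−)0.052735/0.018711 = -2.818.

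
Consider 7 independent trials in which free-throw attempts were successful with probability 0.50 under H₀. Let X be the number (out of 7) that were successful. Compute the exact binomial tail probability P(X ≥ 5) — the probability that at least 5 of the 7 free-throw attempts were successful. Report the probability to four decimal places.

X is binomial with n = 7 and p = 0.50.
P(X ≥ 5) = C(7,5)·0.50^5·0.50^2 + C(7,6)·0.50^6·0.50^1 + C(7,7)·0.50^7·0.50^0.
= 0.164062 + 0.054688 + 0.007812 = 0.2266.

P = 0.2266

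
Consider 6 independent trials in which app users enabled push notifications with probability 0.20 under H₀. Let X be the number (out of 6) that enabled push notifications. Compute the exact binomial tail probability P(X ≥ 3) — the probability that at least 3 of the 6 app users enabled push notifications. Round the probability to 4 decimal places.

X ~ Binomial(n=6, p=0.20).
P(X ≥ 3) = C(6,3)·0.20^3·0.80^3 + C(6,4)·0.20^4·0.80^2 + C(6,5)·0.20^5·0.80^1 + C(6,6)·0.20^6·0.80^0.
= 0.081920 + 0.015360 + 0.001536 + 0.000064 = 0.0989.

P = 0.0989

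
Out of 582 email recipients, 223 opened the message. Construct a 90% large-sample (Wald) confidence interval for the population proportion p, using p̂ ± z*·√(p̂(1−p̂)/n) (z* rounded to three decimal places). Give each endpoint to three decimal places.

Sample proportion p̂ = 223/582 = 0.38316.
SE = √(p̂(1−p̂)/n) = √(0.236349/582) = 0.020152.
For 90% confidence, z* = 1.645.
Margin = 1.645·0.020152 = 0.03315.
Interval: 0.38316 ± 0.03315 → (0.350, 0.416).

(0.350, 0.416)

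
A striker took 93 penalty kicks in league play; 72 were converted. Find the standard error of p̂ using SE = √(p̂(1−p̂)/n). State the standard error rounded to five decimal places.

Sample proportion p̂ = 72/93 = 0.77419.
p̂(1−p̂) = 0.77419·0.22581 = 0.174820.
SE = √(0.174820/93) = 0.04336.

SE = 0.04336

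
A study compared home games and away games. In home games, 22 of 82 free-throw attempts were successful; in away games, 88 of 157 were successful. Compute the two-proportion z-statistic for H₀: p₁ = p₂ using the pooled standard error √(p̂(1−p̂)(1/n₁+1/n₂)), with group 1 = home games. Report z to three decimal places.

z = -4.303

p̂₁ = 22/82 = 0.26829, p̂₂ = 88/157 = 0.56051.
Pooled p̂ = (22+88)/(82+157) = 110/239 = 0.46025.
Pooled SE = √[0.2484200·0.01856455] ≈ 0.067910.
z = -0.29222/0.067910 = -4.303.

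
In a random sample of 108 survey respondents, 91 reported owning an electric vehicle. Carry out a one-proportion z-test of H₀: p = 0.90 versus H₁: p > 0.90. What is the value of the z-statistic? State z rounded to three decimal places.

Sample proportion p̂ = 91/108 = 0.84259.
Null standard error: √(0.90·0.10/108) = √0.000833333 = 0.028868.
Test statistic: z = -0.05741/0.028868 = -1.989.

z = -1.989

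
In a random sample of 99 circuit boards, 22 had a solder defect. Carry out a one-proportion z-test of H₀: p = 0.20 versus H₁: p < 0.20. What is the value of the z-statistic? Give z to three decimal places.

p̂ = 22/99 = 0.22222.
Null standard error: √(0.20·0.80/99) = √0.001616162 = 0.040202.
z = (p̂ − p₀)/SE = (0.22222 − 0.20)/0.040202 = 0.553.

z = 0.553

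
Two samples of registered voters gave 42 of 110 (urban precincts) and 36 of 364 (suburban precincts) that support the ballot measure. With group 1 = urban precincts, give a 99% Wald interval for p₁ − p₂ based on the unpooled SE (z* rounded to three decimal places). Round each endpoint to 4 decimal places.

p̂₁ = 42/110 = 0.38182, p̂₂ = 36/364 = 0.09890; p̂₁ − p̂₂ = 0.28292.
Unpooled SE = √(p̂₁(1−p̂₁)/n₁ + p̂₂(1−p̂₂)/n₂) = √(0.002145755 + 0.000244834) = 0.048894.
The 99% critical value is z* = 2.576. Margin of error = 0.12595.
So the interval runs from 0.1570 to 0.4089.

(0.1570, 0.4089)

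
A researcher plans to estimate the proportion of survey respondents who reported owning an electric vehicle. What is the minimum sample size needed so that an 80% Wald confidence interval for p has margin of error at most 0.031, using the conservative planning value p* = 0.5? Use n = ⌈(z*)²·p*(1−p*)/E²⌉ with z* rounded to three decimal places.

The 80% critical value is z* = 1.282.
p*(1−p*) = 0.50·0.50 = 0.2500.
Required n before rounding: 1.643524 × 0.2500 / 0.031² = 427.556.
Rounding up, n = 428.

n = 428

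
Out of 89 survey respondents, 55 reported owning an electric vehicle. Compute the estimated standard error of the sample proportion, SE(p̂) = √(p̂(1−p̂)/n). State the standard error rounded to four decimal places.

SE = 0.0515

p̂ = 55/89 = 0.61798.
p̂(1−p̂) = 0.236081.
SE = √(0.236081/89) = √0.002652596 = 0.0515.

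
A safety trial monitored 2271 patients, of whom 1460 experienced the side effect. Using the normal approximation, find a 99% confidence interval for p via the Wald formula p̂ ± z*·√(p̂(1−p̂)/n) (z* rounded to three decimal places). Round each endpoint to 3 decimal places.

(0.617, 0.669)

The sample proportion is 1460/2271 = 0.64289.
SE = √(p̂(1−p̂)/n) = √(0.229583/2271) = 0.010055.
z* = 2.576 at the 99% level.
Margin = 2.576·0.010055 = 0.02590.
CI: 0.64289 ± 0.02590 = (0.617, 0.669).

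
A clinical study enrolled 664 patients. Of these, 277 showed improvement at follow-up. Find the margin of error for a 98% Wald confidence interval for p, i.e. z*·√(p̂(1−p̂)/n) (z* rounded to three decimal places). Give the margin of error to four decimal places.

ME = 0.0445

The sample proportion is 277/664 = 0.41717.
SE(p̂) = √(0.41717·0.58283/664) = 0.019136.
For 98% confidence, z* = 2.326.
So ME = 0.0445.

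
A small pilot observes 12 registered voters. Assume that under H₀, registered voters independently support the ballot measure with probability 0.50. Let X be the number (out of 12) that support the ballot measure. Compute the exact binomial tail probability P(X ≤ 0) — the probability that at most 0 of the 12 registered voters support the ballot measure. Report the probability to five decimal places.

P = 0.00024

X is binomial with n = 12 and p = 0.50.
P(X ≤ 0) = C(12,0)·0.50^0·0.50^12.
= 0.000244 = 0.00024.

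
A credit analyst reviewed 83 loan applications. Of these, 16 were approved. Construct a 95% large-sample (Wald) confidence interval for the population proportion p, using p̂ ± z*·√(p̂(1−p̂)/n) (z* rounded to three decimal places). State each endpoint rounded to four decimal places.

(0.1079, 0.2776)

With x = 16 successes in n = 83, p̂ = 0.19277.
SE(p̂) = √(0.19277·0.80723/83) = 0.043299.
For 95% confidence, z* = 1.960.
Margin of error: 1.960 × 0.043299 = 0.08487.
Interval: 0.19277 ± 0.08487 → (0.1079, 0.2776).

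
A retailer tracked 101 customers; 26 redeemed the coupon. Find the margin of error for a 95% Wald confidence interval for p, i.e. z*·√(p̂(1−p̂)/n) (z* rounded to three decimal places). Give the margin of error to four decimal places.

The sample proportion is 26/101 = 0.25743.
Standard error of p̂: √(0.191158/101) = √0.001892651 = 0.043505.
For 95% confidence, z* = 1.960.
ME = 1.960·0.043505 = 0.0853.

ME = 0.0853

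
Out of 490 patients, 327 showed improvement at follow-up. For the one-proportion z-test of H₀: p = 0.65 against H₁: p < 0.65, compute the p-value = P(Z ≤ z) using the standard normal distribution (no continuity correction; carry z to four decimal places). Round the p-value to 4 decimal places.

p-value = 0.7896

With x = 327 successes in n = 490, p̂ = 0.66735.
Under H₀, SE = √(p₀(1−p₀)/n) = √(0.65·0.35/490) = √0.000464286 = 0.021547.
Test statistic (full precision, shown to 4 dp): z = (327/490 − 0.65)/SE₀ ≈ 0.8051.
From the standard normal, P(Z ≤ z) = 0.7896.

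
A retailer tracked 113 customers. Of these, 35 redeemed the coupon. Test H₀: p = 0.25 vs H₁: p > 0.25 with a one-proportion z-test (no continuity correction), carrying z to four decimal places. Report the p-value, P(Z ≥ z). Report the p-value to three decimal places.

p-value = 0.071

p̂ = 35/113 = 0.30973.
Under H₀, SE = √(p₀(1−p₀)/n) = √(0.25·0.75/113) = √0.001659292 = 0.040734.
z = (p̂ − p₀)/SE = (35/113 − 0.25)/0.040734 ≈ 1.4664.
From the standard normal, P(Z ≥ z) = 0.071.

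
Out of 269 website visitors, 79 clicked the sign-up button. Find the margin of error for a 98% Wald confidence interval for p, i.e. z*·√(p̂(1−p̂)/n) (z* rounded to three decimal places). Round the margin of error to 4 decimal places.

Sample proportion p̂ = 79/269 = 0.29368.
Standard error of p̂: √(0.207432/269) = √0.000771123 = 0.027769.
The 98% critical value is z* = 2.326.
So ME = 0.0646.

ME = 0.0646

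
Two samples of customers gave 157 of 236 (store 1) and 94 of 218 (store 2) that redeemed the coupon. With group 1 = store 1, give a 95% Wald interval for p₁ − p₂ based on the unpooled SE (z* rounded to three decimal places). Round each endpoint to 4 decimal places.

p̂₁ = 0.66525, p̂₂ = 0.43119, so the observed difference is 0.23406.
Unpooled SE = √(p̂₁(1−p̂₁)/n₁ + p̂₂(1−p̂₂)/n₂) = √(0.000943606 + 0.001125071) = 0.045483.
z* = 1.960 at the 95% level. Margin of error = 0.08915.
Interval: 0.23406 ± 0.08915 → (0.1449, 0.3232).

(0.1449, 0.3232)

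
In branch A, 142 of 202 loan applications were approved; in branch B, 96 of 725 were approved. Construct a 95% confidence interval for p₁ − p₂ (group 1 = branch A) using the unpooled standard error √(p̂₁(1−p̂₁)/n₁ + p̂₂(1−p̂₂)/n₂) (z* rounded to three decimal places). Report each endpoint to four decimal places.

(0.5029, 0.6382)

p̂₁ = 0.70297, p̂₂ = 0.13241, so the observed difference is 0.57056.
SE = √(0.001033679 + 0.000158456) = √0.001192135 = 0.034527.
z* = 1.960 at the 95% level. Margin = 1.960·0.034527 = 0.06767.
CI: 0.57056 ± 0.06767 = (0.5029, 0.6382).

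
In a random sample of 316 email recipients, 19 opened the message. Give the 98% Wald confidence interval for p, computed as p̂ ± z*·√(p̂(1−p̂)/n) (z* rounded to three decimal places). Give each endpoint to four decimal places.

Sample proportion p̂ = 19/316 = 0.06013.
Standard error of p̂: √(0.056511/316) = √0.000178833 = 0.013373.
The 98% critical value is z* = 2.326.
Margin = 2.326·0.013373 = 0.03111.
Interval: 0.06013 ± 0.03111 → (0.0290, 0.0912).

(0.0290, 0.0912)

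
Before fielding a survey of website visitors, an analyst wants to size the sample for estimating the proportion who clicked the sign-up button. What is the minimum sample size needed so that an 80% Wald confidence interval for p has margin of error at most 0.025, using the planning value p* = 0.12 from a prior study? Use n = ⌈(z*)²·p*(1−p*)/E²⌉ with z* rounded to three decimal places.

n = 278

z* = 1.282 at the 80% level.
p*(1−p*) = 0.1056.
Required n before rounding: 1.643524 × 0.1056 / 0.025² = 277.690.
Rounding up, n = 278.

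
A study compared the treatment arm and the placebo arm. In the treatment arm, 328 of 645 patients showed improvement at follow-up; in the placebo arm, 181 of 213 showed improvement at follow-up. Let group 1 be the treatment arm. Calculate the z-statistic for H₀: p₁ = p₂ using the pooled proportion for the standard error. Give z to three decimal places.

Sample proportions: p̂₁ = 328/645 = 0.50853 and p̂₂ = 181/213 = 0.84977.
Pooled p̂ = (328+181)/(645+213) = 509/858 = 0.59324.
Pooled SE = √[0.2413063·0.00624522] ≈ 0.038820.
z = -0.34124/0.038820 = -8.790.

z = -8.790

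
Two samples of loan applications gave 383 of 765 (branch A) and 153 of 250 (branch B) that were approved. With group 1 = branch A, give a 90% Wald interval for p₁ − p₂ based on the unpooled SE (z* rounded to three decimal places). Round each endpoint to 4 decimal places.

p̂₁ = 0.50065, p̂₂ = 0.61200, so the observed difference is -0.11135.
Unpooled SE = √(p̂₁(1−p̂₁)/n₁ + p̂₂(1−p̂₂)/n₂) = √(0.000326797 + 0.000949824) = 0.035730.
The 90% critical value is z* = 1.645. Margin = 1.645·0.035730 = 0.05878.
CI: -0.11135 ± 0.05878 = (-0.1701, -0.0526).

(-0.1701, -0.0526)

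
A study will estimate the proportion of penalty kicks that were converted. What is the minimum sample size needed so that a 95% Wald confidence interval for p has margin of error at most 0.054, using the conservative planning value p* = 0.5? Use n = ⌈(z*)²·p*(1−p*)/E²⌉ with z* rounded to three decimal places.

For 95% confidence, z* = 1.960.
p*(1−p*) = 0.2500.
Required n before rounding: 3.841600 × 0.2500 / 0.054² = 329.355.
Rounding up, n = 330.

n = 330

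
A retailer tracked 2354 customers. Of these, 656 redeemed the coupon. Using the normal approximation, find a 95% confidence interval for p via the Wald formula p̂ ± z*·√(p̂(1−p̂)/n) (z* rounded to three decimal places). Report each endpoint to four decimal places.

(0.2606, 0.2968)

Sample proportion p̂ = 656/2354 = 0.27867.
SE(p̂) = √(0.27867·0.72133/2354) = 0.009241.
The 95% critical value is z* = 1.960.
Margin of error: 1.960 × 0.009241 = 0.01811.
So the interval runs from 0.2606 to 0.2968.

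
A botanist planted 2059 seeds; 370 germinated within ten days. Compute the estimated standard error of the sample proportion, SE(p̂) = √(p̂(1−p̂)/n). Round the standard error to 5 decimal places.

SE = 0.00846

p̂ = 370/2059 = 0.17970.
p̂(1−p̂) = 0.147408.
Dividing by n and taking the root: √0.000071592 = 0.00846.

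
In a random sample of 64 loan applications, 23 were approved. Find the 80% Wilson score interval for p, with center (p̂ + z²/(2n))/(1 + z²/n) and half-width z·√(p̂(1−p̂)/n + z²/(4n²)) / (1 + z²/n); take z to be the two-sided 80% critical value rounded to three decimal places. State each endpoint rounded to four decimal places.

p̂ = 23/64 = 0.35938; z = 1.282, so z² = 1.643524.
Denominator 1 + z²/n = 1 + 1.643524/64 = 1.025680.
Adjusted center: (0.35938 + z²/(2n))/1.025680 = 0.36290.
Radicand: p̂(1−p̂)/n + z²/(4n²) = 0.003597260 + 0.000100313 = 0.003697573.
Half-width = z·√(radicand)/denom = 1.282·0.060808/1.025680 = 0.07600.
CI: 0.36290 ± 0.07600 = (0.2869, 0.4389).

(0.2869, 0.4389)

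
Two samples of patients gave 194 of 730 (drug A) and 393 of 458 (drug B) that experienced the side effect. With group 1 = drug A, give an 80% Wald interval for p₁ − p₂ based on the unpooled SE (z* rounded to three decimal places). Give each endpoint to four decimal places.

p̂₁ = 194/730 = 0.26575, p̂₂ = 393/458 = 0.85808; p̂₁ − p̂₂ = -0.59233.
SE = √(0.000267299 + 0.000265895) = √0.000533194 = 0.023091.
The 80% critical value is z* = 1.282. Margin of error = 0.02960.
Interval: -0.59233 ± 0.02960 → (-0.6219, -0.5627).

(-0.6219, -0.5627)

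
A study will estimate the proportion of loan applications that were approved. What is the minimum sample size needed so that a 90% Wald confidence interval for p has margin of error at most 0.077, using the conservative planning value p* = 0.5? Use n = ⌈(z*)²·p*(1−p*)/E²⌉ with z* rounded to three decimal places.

n = 115

z* = 1.645 at the 90% level.
p*(1−p*) = 0.50·0.50 = 0.2500.
Required n before rounding: 2.706025 × 0.2500 / 0.077² = 114.101.
Rounding up, n = 115.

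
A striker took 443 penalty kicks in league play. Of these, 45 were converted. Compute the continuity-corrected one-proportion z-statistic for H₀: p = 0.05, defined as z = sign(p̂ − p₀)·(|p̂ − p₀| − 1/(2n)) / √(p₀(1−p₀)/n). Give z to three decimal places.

z = 4.872

The sample proportion is 45/443 = 0.10158. p̂ − p₀ = 0.051580.
Continuity correction 1/(2n) = 1/886 = 0.001129.
Corrected numerator: |0.051580| − 0.001129 = 0.050451.
Null standard error: √(0.05·0.95/443) = √0.000107223 = 0.010355.
z = (+)0.050451/0.010355 = 4.872.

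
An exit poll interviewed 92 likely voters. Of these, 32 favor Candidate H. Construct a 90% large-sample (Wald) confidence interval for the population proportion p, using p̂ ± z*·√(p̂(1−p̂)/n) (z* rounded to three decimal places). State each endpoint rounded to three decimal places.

(0.266, 0.430)

p̂ = 32/92 = 0.34783.
SE(p̂) = √(0.34783·0.65217/92) = 0.049656.
z* = 1.645 at the 90% level.
Margin = 1.645·0.049656 = 0.08168.
CI: 0.34783 ± 0.08168 = (0.266, 0.430).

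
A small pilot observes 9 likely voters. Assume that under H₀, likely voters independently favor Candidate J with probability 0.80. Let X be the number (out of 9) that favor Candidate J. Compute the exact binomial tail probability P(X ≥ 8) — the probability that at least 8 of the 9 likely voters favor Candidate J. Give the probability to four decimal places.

X is binomial with n = 9 and p = 0.80.
P(X ≥ 8) = C(9,8)·0.80^8·0.20^1 + C(9,9)·0.80^9·0.20^0.
= 0.301990 + 0.134218 = 0.4362.

P = 0.4362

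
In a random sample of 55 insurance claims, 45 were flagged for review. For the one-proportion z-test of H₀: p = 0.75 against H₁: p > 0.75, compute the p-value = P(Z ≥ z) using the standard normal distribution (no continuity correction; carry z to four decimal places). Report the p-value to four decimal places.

With x = 45 successes in n = 55, p̂ = 0.81818.
Null standard error: √(0.75·0.25/55) = √0.003409091 = 0.058387.
z = (p̂ − p₀)/SE = (45/55 − 0.75)/0.058387 ≈ 1.1677.
p-value = P(Z ≥ z) with z = 1.1677 → 0.1215.

p-value = 0.1215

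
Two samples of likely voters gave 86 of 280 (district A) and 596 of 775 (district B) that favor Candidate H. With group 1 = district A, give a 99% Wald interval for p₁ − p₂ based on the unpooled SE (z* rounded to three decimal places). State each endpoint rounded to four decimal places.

(-0.5429, -0.3809)

p̂₁ = 0.30714, p̂₂ = 0.76903, so the observed difference is -0.46189.
Unpooled SE = √(p̂₁(1−p̂₁)/n₁ + p̂₂(1−p̂₂)/n₂) = √(0.000760022 + 0.000229189) = 0.031452.
For 99% confidence, z* = 2.576. Margin = 2.576·0.031452 = 0.08102.
So the interval runs from -0.5429 to -0.3809.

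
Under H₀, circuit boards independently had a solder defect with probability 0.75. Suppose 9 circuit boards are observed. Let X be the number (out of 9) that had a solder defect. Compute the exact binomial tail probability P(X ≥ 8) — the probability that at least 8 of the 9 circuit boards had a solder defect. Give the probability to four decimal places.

P = 0.3003

X is binomial with n = 9 and p = 0.75.
P(X ≥ 8) = C(9,8)·0.75^8·0.25^1 + C(9,9)·0.75^9·0.25^0.
= 0.225254 + 0.075085 = 0.3003.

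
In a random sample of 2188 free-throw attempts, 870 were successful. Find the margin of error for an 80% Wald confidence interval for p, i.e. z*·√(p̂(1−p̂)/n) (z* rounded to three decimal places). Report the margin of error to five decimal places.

With x = 870 successes in n = 2188, p̂ = 0.39762.
Standard error of p̂: √(0.239519/2188) = √0.000109469 = 0.010463.
For 80% confidence, z* = 1.282.
ME = 1.282·0.010463 = 0.01341.

ME = 0.01341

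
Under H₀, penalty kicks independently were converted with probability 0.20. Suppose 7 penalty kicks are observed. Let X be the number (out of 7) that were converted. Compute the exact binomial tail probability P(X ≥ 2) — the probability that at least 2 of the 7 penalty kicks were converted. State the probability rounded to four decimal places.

X ~ Binomial(n=7, p=0.20).
P(X ≥ 2) = Σ_{j=2}^{7} C(7,j)·0.20^j·0.80^{7−j}.
= 0.275251 + 0.114688 + 0.028672 + 0.004301 + 0.000358 + 0.000013 = 0.4233.

P = 0.4233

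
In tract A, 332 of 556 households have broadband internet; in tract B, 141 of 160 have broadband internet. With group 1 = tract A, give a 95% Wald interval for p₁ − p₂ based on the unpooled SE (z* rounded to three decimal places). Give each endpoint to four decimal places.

(-0.3487, -0.2195)

p̂₁ = 332/556 = 0.59712, p̂₂ = 141/160 = 0.88125; p̂₁ − p̂₂ = -0.28413.
SE = √(0.000432675 + 0.000654053) = √0.001086728 = 0.032966.
The 95% critical value is z* = 1.960. Margin = 1.960·0.032966 = 0.06461.
CI: -0.28413 ± 0.06461 = (-0.3487, -0.2195).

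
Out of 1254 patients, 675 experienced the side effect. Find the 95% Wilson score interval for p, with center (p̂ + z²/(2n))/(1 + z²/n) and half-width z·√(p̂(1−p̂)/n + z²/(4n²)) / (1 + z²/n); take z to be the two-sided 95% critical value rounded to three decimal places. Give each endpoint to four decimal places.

(0.5106, 0.5657)

Here p̂ = 675/1254 = 0.53828 and z = 1.960 (z² = 3.841600).
1 + z²/n = 1.003063.
Center = (0.53828 + 0.001532)/1.003063 = 0.53816.
Radicand: p̂(1−p̂)/n + z²/(4n²) = 0.000198194 + 0.000000611 = 0.000198805.
Half-width = z·√(radicand)/denom = 1.960·0.014100/1.003063 = 0.02755.
So the interval runs from 0.5106 to 0.5657.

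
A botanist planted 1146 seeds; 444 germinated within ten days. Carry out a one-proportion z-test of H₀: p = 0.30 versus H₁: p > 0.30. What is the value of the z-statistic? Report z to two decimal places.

The sample proportion is 444/1146 = 0.38743.
SE₀ = √(0.30·0.70/1146) = 0.013537.
z = (p̂ − p₀)/SE = (0.38743 − 0.30)/0.013537 = 6.46.

z = 6.46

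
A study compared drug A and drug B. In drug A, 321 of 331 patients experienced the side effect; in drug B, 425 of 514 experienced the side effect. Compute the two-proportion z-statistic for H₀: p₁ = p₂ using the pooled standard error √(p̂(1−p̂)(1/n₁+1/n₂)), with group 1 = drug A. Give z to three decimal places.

z = 6.307

p̂₁ = 321/331 = 0.96979, p̂₂ = 425/514 = 0.82685.
Pooled p̂ = (321+425)/(331+514) = 746/845 = 0.88284.
Pooled SE = √[0.1034334·0.00496667] ≈ 0.022665.
z = 0.14294/0.022665 = 6.307.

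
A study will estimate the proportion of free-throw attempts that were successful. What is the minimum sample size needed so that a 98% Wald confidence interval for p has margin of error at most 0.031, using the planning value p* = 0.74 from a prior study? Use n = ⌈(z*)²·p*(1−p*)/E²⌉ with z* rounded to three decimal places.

For 98% confidence, z* = 2.326.
p*(1−p*) = 0.1924.
(z*)²·p*(1−p*)/E² = 5.410276·0.1924/0.000961 = 1083.181.
Rounding up, n = 1084.

n = 1084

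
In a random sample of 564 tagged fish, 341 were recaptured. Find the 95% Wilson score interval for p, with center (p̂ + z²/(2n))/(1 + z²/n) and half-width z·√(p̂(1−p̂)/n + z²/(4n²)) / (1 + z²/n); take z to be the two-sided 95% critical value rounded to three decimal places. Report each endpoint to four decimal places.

Here p̂ = 341/564 = 0.60461 and z = 1.960 (z² = 3.841600).
1 + z²/n = 1.006811.
Center = (0.60461 + 0.003406)/1.006811 = 0.60390.
Radicand: p̂(1−p̂)/n + z²/(4n²) = 0.000423860 + 0.000003019 = 0.000426879.
Half-width = z·√(radicand)/denom = 1.960·0.020661/1.006811 = 0.04022.
So the interval runs from 0.5637 to 0.6441.

(0.5637, 0.6441)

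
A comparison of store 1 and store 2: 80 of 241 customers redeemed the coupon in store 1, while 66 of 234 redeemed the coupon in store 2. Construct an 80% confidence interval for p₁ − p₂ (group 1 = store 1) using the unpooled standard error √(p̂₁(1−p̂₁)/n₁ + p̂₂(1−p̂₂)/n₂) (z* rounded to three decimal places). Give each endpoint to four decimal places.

(-0.0043, 0.1041)

p̂₁ = 0.33195, p̂₂ = 0.28205, so the observed difference is 0.04990.
Unpooled SE = √(p̂₁(1−p̂₁)/n₁ + p̂₂(1−p̂₂)/n₂) = √(0.000920163 + 0.000865378) = 0.042256.
z* = 1.282 at the 80% level. Margin of error = 0.05417.
CI: 0.04990 ± 0.05417 = (-0.0043, 0.1041).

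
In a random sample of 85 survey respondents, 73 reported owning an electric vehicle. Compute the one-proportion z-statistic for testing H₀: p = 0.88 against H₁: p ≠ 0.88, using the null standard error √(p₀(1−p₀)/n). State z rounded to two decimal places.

Sample proportion p̂ = 73/85 = 0.85882.
Null standard error: √(0.88·0.12/85) = √0.001242353 = 0.035247.
z = (p̂ − p₀)/SE = (0.85882 − 0.88)/0.035247 = -0.60.

z = -0.60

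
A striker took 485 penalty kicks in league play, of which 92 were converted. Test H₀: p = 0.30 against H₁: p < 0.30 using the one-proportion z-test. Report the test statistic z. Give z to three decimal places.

p̂ = 92/485 = 0.18969.
Under H₀, SE = √(p₀(1−p₀)/n) = √(0.30·0.70/485) = √0.000432990 = 0.020808.
z = (0.18969 − 0.30)/0.020808 = -0.11031/0.020808 = -5.301.

z = -5.301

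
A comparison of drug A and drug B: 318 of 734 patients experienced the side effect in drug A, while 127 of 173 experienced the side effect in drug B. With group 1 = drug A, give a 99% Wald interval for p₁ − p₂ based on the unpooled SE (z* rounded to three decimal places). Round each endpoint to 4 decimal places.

p̂₁ = 318/734 = 0.43324, p̂₂ = 127/173 = 0.73410; p̂₁ − p̂₂ = -0.30086.
SE = √(0.000334528 + 0.001128297) = √0.001462825 = 0.038247.
The 99% critical value is z* = 2.576. Margin = 2.576·0.038247 = 0.09852.
CI: -0.30086 ± 0.09852 = (-0.3994, -0.2023).

(-0.3994, -0.2023)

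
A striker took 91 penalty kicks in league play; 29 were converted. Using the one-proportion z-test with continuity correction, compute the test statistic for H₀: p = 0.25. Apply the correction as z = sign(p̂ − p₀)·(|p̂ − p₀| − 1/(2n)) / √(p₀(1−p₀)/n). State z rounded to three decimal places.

z = 1.392

p̂ = 29/91 = 0.31868. p̂ − p₀ = 0.068681.
1/(2n) = 0.005495.
Corrected numerator: |0.068681| − 0.005495 = 0.063186.
Under H₀, SE = √(p₀(1−p₀)/n) = √(0.25·0.75/91) = √0.002060440 = 0.045392.
z = +0.063186/0.045392 = 1.392.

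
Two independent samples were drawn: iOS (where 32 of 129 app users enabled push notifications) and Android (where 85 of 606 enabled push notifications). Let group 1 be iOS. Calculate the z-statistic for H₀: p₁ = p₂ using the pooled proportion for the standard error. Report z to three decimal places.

p̂₁ = 32/129 = 0.24806, p̂₂ = 85/606 = 0.14026.
Pooling: p̂ = 117/735 = 0.15918.
Pooled SE = √[0.1338442·0.00940210] ≈ 0.035474.
z = 0.10780/0.035474 = 3.039.

z = 3.039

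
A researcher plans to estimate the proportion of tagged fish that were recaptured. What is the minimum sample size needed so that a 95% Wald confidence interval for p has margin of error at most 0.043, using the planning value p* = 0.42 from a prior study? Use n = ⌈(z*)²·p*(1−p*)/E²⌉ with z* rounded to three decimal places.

n = 507

For 95% confidence, z* = 1.960.
p*(1−p*) = 0.2436.
(z*)²·p*(1−p*)/E² = 3.841600·0.2436/0.001849 = 506.119.
⌈506.119⌉ = 507.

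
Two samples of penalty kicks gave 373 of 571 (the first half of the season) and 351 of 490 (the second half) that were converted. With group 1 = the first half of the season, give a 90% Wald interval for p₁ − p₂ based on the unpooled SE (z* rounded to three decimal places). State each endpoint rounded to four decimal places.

(-0.1099, -0.0162)

p̂₁ = 373/571 = 0.65324, p̂₂ = 351/490 = 0.71633; p̂₁ − p̂₂ = -0.06309.
Unpooled SE = √(p̂₁(1−p̂₁)/n₁ + p̂₂(1−p̂₂)/n₂) = √(0.000396703 + 0.000414700) = 0.028485.
The 90% critical value is z* = 1.645. Margin of error = 0.04686.
CI: -0.06309 ± 0.04686 = (-0.1099, -0.0162).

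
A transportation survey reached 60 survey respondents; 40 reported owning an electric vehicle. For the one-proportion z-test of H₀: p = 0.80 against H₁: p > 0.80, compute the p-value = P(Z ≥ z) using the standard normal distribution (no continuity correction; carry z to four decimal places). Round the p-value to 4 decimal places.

The sample proportion is 40/60 = 0.66667.
Under H₀, SE = √(p₀(1−p₀)/n) = √(0.80·0.20/60) = √0.002666667 = 0.051640.
Test statistic (full precision, shown to 4 dp): z = (40/60 − 0.80)/SE₀ ≈ -2.5820.
From the standard normal, P(Z ≥ z) = 0.9951.

p-value = 0.9951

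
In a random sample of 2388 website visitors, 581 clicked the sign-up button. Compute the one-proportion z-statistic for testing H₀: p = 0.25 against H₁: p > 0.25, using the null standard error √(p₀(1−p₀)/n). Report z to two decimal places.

z = -0.76

p̂ = 581/2388 = 0.24330.
Null standard error: √(0.25·0.75/2388) = √0.000078518 = 0.008861.
z = (0.24330 − 0.25)/0.008861 = -0.00670/0.008861 = -0.76.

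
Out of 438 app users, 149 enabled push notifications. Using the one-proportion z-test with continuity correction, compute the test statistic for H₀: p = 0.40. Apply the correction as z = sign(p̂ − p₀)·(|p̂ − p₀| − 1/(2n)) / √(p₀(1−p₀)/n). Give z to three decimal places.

z = -2.507

The sample proportion is 149/438 = 0.34018. p̂ − p₀ = -0.059817.
1/(2n) = 0.001142.
Corrected numerator: |-0.059817| − 0.001142 = 0.058675.
Under H₀, SE = √(p₀(1−p₀)/n) = √(0.40·0.60/438) = √0.000547945 = 0.023408.
z = (−)0.058675/0.023408 = -2.507.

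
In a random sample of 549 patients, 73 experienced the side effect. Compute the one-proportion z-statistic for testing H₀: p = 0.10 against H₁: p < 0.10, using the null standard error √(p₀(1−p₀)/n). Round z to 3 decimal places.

z = 2.575

Sample proportion p̂ = 73/549 = 0.13297.
SE₀ = √(0.10·0.90/549) = 0.012804.
Test statistic: z = 0.03297/0.012804 = 2.575.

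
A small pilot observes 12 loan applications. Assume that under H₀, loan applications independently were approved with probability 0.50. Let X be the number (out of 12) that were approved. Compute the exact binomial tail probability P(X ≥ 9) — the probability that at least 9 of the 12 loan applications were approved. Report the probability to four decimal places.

P = 0.0730

X ~ Binomial(n=12, p=0.50).
P(X ≥ 9) = C(12,9)·0.50^9·0.50^3 + C(12,10)·0.50^10·0.50^2 + C(12,11)·0.50^11·0.50^1 + C(12,12)·0.50^12·0.50^0.
= 0.053711 + 0.016113 + 0.002930 + 0.000244 = 0.0730.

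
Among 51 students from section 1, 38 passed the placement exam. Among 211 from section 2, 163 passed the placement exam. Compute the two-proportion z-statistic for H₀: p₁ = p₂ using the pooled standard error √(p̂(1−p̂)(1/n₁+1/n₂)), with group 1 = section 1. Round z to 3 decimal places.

z = -0.416

p̂₁ = 38/51 = 0.74510, p̂₂ = 163/211 = 0.77251.
Pooling: p̂ = 201/262 = 0.76718.
Pooled SE = √[0.1786172·0.02434718] ≈ 0.065946.
z = -0.02741/0.065946 = -0.416.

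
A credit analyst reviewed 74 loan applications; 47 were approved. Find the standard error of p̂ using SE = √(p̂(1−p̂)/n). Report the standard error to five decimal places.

The sample proportion is 47/74 = 0.63514.
p̂(1−p̂) = 0.231737.
SE = √(0.231737/74) = √0.003131581 = 0.05596.

SE = 0.05596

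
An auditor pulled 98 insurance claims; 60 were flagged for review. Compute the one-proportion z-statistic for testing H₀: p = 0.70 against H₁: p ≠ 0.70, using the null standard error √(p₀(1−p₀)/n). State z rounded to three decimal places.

With x = 60 successes in n = 98, p̂ = 0.61224.
SE₀ = √(0.70·0.30/98) = 0.046291.
z = (0.61224 − 0.70)/0.046291 = -0.08776/0.046291 = -1.896.

z = -1.896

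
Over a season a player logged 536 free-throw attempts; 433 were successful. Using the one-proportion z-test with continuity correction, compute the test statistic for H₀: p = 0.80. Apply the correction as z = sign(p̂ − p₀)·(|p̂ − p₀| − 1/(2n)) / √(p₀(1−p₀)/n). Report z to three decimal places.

p̂ = 433/536 = 0.80784. p̂ − p₀ = 0.007836.
1/(2n) = 0.000933.
Corrected numerator: |0.007836| − 0.000933 = 0.006903.
Null standard error: √(0.80·0.20/536) = √0.000298507 = 0.017277.
z = (+)0.006903/0.017277 = 0.400.

z = 0.400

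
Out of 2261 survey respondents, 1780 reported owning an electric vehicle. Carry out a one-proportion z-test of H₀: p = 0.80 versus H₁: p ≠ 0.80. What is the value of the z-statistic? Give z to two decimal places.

p̂ = 1780/2261 = 0.78726.
Null standard error: √(0.80·0.20/2261) = √0.000070765 = 0.008412.
z = (0.78726 − 0.80)/0.008412 = -0.01274/0.008412 = -1.51.

z = -1.51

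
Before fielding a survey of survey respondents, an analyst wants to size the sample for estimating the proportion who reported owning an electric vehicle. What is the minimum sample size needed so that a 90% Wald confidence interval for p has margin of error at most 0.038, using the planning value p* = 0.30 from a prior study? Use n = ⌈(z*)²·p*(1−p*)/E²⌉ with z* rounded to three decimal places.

n = 394

For 90% confidence, z* = 1.645.
p*(1−p*) = 0.30·0.70 = 0.2100.
(z*)²·p*(1−p*)/E² = 2.706025·0.2100/0.001444 = 393.535.
Rounding up, n = 394.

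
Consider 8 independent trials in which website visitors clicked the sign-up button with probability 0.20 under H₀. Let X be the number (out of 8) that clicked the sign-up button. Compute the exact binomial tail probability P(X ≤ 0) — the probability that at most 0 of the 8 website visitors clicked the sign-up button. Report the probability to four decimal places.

P = 0.1678

X ~ Binomial(n=8, p=0.20).
P(X ≤ 0) = C(8,0)·0.20^0·0.80^8.
= 0.167772 = 0.1678.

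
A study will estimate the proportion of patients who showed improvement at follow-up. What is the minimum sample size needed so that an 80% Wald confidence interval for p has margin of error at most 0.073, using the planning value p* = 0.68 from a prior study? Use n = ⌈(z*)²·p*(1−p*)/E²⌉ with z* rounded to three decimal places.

For 80% confidence, z* = 1.282.
p*(1−p*) = 0.2176.
(z*)²·p*(1−p*)/E² = 1.643524·0.2176/0.005329 = 67.110.
Rounding up, n = 68.

n = 68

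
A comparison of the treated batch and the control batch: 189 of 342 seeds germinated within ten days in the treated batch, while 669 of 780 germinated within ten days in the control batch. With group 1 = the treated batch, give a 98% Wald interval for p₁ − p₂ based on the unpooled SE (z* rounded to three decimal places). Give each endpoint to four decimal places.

p̂₁ = 189/342 = 0.55263, p̂₂ = 669/780 = 0.85769; p̂₁ − p̂₂ = -0.30506.
SE = √(0.000722894 + 0.000156482) = √0.000879376 = 0.029654.
The 98% critical value is z* = 2.326. Margin of error = 0.06898.
Interval: -0.30506 ± 0.06898 → (-0.3740, -0.2361).

(-0.3740, -0.2361)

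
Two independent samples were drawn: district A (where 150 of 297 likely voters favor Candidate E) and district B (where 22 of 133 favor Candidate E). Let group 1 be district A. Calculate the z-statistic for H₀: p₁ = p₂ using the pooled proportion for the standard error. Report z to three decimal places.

Sample proportions: p̂₁ = 150/297 = 0.50505 and p̂₂ = 22/133 = 0.16541.
Pooling: p̂ = 172/430 = 0.40000.
Pooled SE = √[0.2400000·0.01088580] ≈ 0.051114.
z = 0.33964/0.051114 = 6.645.

z = 6.645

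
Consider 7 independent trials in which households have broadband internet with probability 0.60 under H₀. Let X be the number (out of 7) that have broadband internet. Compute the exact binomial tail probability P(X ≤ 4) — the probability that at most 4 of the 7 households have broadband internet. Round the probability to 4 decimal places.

P = 0.5801

X ~ Binomial(n=7, p=0.60).
P(X ≤ 4) = Σ_{j=0}^{4} C(7,j)·0.60^j·0.40^{7−j}.
= 0.001638 + 0.017203 + 0.077414 + 0.193536 + 0.290304 = 0.5801.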